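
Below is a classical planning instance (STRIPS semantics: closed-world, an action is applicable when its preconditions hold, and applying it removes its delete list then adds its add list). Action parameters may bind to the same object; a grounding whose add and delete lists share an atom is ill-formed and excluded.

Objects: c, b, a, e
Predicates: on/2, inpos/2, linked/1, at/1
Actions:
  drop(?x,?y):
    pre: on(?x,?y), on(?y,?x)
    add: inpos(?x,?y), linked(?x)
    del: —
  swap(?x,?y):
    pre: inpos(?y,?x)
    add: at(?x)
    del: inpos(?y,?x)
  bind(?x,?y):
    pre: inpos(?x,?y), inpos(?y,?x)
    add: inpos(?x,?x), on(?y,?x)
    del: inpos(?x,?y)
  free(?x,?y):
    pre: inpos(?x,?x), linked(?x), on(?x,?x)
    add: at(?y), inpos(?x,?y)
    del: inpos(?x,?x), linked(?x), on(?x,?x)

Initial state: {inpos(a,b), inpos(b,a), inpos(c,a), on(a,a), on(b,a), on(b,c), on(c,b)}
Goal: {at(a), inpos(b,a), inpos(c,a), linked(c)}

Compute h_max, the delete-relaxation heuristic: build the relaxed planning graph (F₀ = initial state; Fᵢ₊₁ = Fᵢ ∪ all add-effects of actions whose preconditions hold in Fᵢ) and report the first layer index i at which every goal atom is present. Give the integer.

1

F0 = init (7 atoms)
F1 = F0 ∪ {at(a), at(b), inpos(a,a), inpos(b,b), inpos(b,c), inpos(c,b), linked(a), linked(b), linked(c), on(a,b)}  (17 atoms)
goal ⊆ F1  ⇒  h_max = 1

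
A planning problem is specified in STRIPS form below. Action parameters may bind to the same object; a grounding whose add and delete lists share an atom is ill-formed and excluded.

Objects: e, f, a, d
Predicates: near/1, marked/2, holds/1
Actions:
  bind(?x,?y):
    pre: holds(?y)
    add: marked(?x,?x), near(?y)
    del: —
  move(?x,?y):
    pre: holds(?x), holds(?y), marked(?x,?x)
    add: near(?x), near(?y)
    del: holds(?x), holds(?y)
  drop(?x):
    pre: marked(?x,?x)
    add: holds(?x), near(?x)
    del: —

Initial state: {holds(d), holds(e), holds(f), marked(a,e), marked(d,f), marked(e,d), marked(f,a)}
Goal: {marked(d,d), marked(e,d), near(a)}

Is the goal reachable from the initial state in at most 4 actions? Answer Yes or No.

1. bind(a,e)  →  {holds(d), holds(e), holds(f), marked(a,a), marked(a,e), marked(d,f), marked(e,d), marked(f,a), near(e)}
2. bind(d,e)  →  {holds(d), holds(e), holds(f), marked(a,a), marked(a,e), marked(d,d), marked(d,f), marked(e,d), marked(f,a), near(e)}
3. drop(a)  →  {holds(a), holds(d), holds(e), holds(f), marked(a,a), marked(a,e), marked(d,d), marked(d,f), marked(e,d), marked(f,a), near(a), near(e)}
optimal plan length = 3; 3 ≤ 4

Yes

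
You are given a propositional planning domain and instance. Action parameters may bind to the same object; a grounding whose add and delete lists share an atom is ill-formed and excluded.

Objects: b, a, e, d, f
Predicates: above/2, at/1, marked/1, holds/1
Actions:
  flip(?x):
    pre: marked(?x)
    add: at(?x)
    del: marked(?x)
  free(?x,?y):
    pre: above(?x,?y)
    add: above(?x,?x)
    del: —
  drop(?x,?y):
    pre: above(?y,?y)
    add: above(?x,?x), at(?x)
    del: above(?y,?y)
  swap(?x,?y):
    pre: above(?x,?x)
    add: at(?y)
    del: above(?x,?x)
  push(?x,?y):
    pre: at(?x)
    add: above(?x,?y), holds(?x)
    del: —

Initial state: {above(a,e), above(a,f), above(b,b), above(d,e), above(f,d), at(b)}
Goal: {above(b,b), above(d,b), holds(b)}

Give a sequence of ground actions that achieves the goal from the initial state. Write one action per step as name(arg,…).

1. drop(d,b)  →  {above(a,e), above(a,f), above(d,d), above(d,e), above(f,d), at(b), at(d)}
2. push(b,b)  →  {above(a,e), above(a,f), above(b,b), above(d,d), above(d,e), above(f,d), at(b), at(d), holds(b)}
3. push(d,b)  →  {above(a,e), above(a,f), above(b,b), above(d,b), above(d,d), above(d,e), above(f,d), at(b), at(d), holds(b), holds(d)}

drop(d,b); push(b,b); push(d,b)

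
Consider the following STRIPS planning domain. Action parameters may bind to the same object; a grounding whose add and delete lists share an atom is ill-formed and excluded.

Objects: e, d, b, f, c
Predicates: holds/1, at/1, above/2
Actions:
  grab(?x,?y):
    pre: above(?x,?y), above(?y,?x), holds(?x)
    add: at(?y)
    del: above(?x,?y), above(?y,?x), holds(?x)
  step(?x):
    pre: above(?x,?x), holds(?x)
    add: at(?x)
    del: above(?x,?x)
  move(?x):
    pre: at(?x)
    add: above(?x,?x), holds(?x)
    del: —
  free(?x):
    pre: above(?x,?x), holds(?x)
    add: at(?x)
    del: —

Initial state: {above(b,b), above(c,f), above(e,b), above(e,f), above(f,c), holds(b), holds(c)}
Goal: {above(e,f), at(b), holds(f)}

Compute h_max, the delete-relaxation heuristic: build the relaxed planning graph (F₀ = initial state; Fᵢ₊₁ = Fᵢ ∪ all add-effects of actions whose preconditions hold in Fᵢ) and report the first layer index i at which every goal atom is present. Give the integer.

F0 = init (7 atoms)
F1 = F0 ∪ {at(b), at(f)}  (9 atoms)
F2 = F1 ∪ {above(f,f), holds(f)}  (11 atoms)
goal ⊆ F2  ⇒  h_max = 2

2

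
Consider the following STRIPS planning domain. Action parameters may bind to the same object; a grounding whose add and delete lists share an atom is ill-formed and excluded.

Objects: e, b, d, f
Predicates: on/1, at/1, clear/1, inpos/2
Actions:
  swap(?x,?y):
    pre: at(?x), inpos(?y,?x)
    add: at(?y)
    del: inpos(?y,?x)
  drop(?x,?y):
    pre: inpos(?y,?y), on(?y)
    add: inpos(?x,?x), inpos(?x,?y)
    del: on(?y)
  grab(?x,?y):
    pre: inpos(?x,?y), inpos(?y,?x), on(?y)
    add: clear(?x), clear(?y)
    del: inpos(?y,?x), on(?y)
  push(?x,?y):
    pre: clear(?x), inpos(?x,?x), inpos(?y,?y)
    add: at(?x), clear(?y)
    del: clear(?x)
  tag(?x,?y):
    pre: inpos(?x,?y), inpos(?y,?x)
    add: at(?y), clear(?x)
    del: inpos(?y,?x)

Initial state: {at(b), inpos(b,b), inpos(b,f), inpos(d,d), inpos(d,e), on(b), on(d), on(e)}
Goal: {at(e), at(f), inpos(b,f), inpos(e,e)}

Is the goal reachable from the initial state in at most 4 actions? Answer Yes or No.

Yes

1. drop(e,b)  →  {at(b), inpos(b,b), inpos(b,f), inpos(d,d), inpos(d,e), inpos(e,b), inpos(e,e), on(d), on(e)}
2. swap(b,e)  →  {at(b), at(e), inpos(b,b), inpos(b,f), inpos(d,d), inpos(d,e), inpos(e,e), on(d), on(e)}
3. drop(f,e)  →  {at(b), at(e), inpos(b,b), inpos(b,f), inpos(d,d), inpos(d,e), inpos(e,e), inpos(f,e), inpos(f,f), on(d)}
4. swap(e,f)  →  {at(b), at(e), at(f), inpos(b,b), inpos(b,f), inpos(d,d), inpos(d,e), inpos(e,e), inpos(f,f), on(d)}
optimal plan length = 4; 4 ≤ 4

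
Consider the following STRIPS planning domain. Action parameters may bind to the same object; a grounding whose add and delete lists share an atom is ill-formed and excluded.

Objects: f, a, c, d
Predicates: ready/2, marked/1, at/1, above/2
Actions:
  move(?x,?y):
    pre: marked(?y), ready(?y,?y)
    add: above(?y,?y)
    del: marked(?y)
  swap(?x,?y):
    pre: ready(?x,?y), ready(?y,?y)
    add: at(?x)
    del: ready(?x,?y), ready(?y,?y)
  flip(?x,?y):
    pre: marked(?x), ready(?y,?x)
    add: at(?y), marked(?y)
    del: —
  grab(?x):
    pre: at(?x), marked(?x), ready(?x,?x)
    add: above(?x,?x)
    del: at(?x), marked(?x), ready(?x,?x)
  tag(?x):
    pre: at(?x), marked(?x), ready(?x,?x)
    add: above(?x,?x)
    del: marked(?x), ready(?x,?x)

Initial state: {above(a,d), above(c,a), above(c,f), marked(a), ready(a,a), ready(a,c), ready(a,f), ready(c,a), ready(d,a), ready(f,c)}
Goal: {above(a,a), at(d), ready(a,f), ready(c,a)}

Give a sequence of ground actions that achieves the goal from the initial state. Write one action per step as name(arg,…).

move(f,a); swap(d,a)

1. move(f,a)  →  {above(a,a), above(a,d), above(c,a), above(c,f), ready(a,a), ready(a,c), ready(a,f), ready(c,a), ready(d,a), ready(f,c)}
2. swap(d,a)  →  {above(a,a), above(a,d), above(c,a), above(c,f), at(d), ready(a,c), ready(a,f), ready(c,a), ready(f,c)}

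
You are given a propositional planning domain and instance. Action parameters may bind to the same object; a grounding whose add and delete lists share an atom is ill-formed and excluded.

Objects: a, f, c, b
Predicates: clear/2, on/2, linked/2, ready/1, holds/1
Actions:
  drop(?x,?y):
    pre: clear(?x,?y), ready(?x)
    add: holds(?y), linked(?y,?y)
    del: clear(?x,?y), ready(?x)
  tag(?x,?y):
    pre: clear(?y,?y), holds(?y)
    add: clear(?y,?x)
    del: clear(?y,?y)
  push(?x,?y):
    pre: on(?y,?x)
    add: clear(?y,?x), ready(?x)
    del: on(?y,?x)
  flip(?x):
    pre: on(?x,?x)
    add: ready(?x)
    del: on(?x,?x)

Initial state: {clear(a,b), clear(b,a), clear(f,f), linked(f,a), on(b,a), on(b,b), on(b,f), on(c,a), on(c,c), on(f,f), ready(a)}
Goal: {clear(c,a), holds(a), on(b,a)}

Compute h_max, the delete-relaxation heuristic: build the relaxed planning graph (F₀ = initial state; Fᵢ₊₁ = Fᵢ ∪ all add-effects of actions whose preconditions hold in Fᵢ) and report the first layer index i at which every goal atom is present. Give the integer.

F0 = init (11 atoms)
F1 = F0 ∪ {clear(b,b), clear(b,f), clear(c,a), clear(c,c), holds(b), linked(b,b), ready(b), ready(c), ready(f)}  (20 atoms)
F2 = F1 ∪ {clear(b,c), holds(a), holds(c), holds(f), linked(a,a), linked(c,c), linked(f,f)}  (27 atoms)
goal ⊆ F2  ⇒  h_max = 2

2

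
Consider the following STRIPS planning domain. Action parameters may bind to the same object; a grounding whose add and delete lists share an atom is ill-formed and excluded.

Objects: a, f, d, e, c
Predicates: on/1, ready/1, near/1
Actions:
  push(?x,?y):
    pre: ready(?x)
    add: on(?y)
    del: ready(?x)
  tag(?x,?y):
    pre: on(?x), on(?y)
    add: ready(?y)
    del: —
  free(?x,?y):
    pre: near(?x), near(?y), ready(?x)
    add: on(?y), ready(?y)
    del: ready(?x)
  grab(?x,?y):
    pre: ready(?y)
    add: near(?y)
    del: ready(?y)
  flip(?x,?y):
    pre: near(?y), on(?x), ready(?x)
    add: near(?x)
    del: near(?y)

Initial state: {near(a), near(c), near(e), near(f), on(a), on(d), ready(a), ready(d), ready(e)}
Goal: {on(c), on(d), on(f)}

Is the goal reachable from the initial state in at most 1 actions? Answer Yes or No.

No

1. push(a,f)  →  {near(a), near(c), near(e), near(f), on(a), on(d), on(f), ready(d), ready(e)}
2. push(d,c)  →  {near(a), near(c), near(e), near(f), on(a), on(c), on(d), on(f), ready(e)}
optimal plan length = 2; 2 > 1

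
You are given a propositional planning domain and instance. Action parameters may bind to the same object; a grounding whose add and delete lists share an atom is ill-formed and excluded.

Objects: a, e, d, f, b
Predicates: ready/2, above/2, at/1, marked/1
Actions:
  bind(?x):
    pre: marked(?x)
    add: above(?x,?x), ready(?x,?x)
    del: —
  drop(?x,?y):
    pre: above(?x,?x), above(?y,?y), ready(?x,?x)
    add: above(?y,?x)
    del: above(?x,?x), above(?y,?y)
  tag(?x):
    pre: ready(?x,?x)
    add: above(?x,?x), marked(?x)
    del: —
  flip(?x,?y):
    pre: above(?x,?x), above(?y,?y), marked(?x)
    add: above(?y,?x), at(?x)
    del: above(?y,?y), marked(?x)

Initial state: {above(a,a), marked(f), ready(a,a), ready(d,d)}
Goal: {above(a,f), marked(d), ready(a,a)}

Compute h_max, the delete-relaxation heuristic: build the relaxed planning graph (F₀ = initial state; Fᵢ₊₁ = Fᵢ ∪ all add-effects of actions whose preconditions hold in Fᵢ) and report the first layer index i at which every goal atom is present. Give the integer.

F0 = init (4 atoms)
F1 = F0 ∪ {above(d,d), above(f,f), marked(a), marked(d), ready(f,f)}  (9 atoms)
F2 = F1 ∪ {above(a,d), above(a,f), above(d,a), above(d,f), above(f,a), above(f,d), at(a), at(d), at(f)}  (18 atoms)
goal ⊆ F2  ⇒  h_max = 2

2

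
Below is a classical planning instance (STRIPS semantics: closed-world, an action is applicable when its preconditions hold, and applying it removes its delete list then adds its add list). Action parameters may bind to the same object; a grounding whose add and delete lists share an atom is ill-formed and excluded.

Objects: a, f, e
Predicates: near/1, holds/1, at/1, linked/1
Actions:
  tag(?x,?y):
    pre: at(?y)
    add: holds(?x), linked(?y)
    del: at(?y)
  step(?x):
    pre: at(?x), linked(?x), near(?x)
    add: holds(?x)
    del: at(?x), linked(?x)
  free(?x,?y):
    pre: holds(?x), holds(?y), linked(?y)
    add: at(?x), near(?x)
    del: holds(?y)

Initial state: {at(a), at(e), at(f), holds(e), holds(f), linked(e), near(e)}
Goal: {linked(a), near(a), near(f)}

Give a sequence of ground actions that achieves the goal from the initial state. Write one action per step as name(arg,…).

1. tag(a,a)  →  {at(e), at(f), holds(a), holds(e), holds(f), linked(a), linked(e), near(e)}
2. free(a,a)  →  {at(a), at(e), at(f), holds(e), holds(f), linked(a), linked(e), near(a), near(e)}
3. free(f,e)  →  {at(a), at(e), at(f), holds(f), linked(a), linked(e), near(a), near(e), near(f)}

tag(a,a); free(a,a); free(f,e)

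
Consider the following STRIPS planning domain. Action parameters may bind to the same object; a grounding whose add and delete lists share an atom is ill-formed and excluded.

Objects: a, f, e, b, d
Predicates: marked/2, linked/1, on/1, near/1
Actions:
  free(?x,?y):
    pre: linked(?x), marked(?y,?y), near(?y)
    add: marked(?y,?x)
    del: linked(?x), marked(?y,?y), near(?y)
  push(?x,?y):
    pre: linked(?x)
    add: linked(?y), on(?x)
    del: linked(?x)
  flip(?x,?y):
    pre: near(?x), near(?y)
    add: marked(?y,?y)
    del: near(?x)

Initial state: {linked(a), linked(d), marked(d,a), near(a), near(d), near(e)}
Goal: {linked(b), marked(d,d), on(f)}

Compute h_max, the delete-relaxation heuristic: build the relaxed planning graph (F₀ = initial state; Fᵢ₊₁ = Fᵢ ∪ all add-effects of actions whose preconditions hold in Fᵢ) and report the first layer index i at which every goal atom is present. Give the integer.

2

F0 = init (6 atoms)
F1 = F0 ∪ {linked(b), linked(e), linked(f), marked(a,a), marked(d,d), marked(e,e), on(a), on(d)}  (14 atoms)
F2 = F1 ∪ {marked(a,b), marked(a,d), marked(a,e), marked(a,f), marked(d,b), marked(d,e), marked(d,f), marked(e,a), marked(e,b), marked(e,d), marked(e,f), on(b), on(e), on(f)}  (28 atoms)
goal ⊆ F2  ⇒  h_max = 2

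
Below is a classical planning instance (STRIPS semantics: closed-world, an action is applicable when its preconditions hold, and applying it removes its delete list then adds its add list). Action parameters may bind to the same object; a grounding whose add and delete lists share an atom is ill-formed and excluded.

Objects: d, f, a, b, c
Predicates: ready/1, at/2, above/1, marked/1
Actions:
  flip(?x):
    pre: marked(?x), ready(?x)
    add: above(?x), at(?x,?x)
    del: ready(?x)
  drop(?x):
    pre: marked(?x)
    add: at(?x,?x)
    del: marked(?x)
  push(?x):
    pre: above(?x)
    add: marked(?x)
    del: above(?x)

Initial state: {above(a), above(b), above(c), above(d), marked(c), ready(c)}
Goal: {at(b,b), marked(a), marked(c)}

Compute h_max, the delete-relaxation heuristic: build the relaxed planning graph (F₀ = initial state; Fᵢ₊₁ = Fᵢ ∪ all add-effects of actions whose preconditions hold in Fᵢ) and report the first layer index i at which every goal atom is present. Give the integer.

2

F0 = init (6 atoms)
F1 = F0 ∪ {at(c,c), marked(a), marked(b), marked(d)}  (10 atoms)
F2 = F1 ∪ {at(a,a), at(b,b), at(d,d)}  (13 atoms)
goal ⊆ F2  ⇒  h_max = 2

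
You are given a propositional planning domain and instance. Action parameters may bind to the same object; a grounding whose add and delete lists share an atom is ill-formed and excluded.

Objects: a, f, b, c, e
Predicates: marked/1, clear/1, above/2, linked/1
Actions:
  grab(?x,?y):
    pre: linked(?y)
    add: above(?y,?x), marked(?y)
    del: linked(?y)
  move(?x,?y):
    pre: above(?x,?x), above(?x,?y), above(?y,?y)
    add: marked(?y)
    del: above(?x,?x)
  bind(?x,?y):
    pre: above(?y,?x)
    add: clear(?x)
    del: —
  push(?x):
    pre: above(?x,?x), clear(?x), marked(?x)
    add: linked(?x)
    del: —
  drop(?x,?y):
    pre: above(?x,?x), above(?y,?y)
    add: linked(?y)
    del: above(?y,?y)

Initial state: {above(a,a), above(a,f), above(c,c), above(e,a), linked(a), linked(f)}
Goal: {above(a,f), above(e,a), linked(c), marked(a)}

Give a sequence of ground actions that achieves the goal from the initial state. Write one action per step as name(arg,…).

1. grab(a,a)  →  {above(a,a), above(a,f), above(c,c), above(e,a), linked(f), marked(a)}
2. drop(a,c)  →  {above(a,a), above(a,f), above(e,a), linked(c), linked(f), marked(a)}

grab(a,a); drop(a,c)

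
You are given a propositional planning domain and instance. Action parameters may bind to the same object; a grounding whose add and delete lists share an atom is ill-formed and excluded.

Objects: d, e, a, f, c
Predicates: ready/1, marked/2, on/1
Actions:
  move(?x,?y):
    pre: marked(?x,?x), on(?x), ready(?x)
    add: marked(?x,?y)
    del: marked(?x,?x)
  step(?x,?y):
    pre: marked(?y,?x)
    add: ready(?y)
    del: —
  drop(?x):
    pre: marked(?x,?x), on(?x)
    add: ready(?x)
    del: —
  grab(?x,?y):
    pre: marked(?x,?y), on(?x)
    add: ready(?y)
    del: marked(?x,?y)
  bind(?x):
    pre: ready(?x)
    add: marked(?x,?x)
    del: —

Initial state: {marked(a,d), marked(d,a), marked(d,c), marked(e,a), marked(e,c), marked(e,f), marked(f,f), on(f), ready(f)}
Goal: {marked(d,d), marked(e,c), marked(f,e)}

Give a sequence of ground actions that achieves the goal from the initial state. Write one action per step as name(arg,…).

1. move(f,e)  →  {marked(a,d), marked(d,a), marked(d,c), marked(e,a), marked(e,c), marked(e,f), marked(f,e), on(f), ready(f)}
2. step(a,d)  →  {marked(a,d), marked(d,a), marked(d,c), marked(e,a), marked(e,c), marked(e,f), marked(f,e), on(f), ready(d), ready(f)}
3. bind(d)  →  {marked(a,d), marked(d,a), marked(d,c), marked(d,d), marked(e,a), marked(e,c), marked(e,f), marked(f,e), on(f), ready(d), ready(f)}

move(f,e); step(a,d); bind(d)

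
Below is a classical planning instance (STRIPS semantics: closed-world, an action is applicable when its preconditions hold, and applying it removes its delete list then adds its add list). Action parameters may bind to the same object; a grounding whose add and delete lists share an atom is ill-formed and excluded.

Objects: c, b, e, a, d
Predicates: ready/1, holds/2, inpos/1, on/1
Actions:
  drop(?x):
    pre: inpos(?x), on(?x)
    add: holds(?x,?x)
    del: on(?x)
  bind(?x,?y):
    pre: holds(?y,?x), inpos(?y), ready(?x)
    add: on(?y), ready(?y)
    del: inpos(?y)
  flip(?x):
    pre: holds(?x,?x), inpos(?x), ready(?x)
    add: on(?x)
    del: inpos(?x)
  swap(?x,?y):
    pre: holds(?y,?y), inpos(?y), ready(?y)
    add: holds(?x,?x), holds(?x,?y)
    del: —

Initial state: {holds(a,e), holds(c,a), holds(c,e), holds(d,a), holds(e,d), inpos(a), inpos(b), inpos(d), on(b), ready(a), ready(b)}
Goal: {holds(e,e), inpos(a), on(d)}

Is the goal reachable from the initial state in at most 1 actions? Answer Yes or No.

No

1. drop(b)  →  {holds(a,e), holds(b,b), holds(c,a), holds(c,e), holds(d,a), holds(e,d), inpos(a), inpos(b), inpos(d), ready(a), ready(b)}
2. bind(a,d)  →  {holds(a,e), holds(b,b), holds(c,a), holds(c,e), holds(d,a), holds(e,d), inpos(a), inpos(b), on(d), ready(a), ready(b), ready(d)}
3. swap(e,b)  →  {holds(a,e), holds(b,b), holds(c,a), holds(c,e), holds(d,a), holds(e,b), holds(e,d), holds(e,e), inpos(a), inpos(b), on(d), ready(a), ready(b), ready(d)}
optimal plan length = 3; 3 > 1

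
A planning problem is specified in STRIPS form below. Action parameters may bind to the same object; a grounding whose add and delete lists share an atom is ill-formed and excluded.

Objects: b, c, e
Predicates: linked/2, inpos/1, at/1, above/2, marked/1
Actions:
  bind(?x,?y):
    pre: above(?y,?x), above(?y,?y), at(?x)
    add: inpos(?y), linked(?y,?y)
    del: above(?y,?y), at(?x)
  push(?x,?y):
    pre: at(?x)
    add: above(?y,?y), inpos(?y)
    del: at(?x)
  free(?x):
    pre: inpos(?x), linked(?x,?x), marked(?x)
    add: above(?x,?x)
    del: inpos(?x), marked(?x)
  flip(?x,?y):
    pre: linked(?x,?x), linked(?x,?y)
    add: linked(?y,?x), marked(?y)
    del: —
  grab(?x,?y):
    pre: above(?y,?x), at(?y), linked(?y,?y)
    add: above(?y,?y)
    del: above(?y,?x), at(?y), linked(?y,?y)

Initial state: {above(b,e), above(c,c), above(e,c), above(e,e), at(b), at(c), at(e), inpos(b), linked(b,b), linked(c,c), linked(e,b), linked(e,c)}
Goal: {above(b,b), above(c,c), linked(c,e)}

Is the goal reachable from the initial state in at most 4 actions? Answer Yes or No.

Yes

1. bind(c,e)  →  {above(b,e), above(c,c), above(e,c), at(b), at(e), inpos(b), inpos(e), linked(b,b), linked(c,c), linked(e,b), linked(e,c), linked(e,e)}
2. push(b,b)  →  {above(b,b), above(b,e), above(c,c), above(e,c), at(e), inpos(b), inpos(e), linked(b,b), linked(c,c), linked(e,b), linked(e,c), linked(e,e)}
3. flip(e,c)  →  {above(b,b), above(b,e), above(c,c), above(e,c), at(e), inpos(b), inpos(e), linked(b,b), linked(c,c), linked(c,e), linked(e,b), linked(e,c), linked(e,e), marked(c)}
optimal plan length = 3; 3 ≤ 4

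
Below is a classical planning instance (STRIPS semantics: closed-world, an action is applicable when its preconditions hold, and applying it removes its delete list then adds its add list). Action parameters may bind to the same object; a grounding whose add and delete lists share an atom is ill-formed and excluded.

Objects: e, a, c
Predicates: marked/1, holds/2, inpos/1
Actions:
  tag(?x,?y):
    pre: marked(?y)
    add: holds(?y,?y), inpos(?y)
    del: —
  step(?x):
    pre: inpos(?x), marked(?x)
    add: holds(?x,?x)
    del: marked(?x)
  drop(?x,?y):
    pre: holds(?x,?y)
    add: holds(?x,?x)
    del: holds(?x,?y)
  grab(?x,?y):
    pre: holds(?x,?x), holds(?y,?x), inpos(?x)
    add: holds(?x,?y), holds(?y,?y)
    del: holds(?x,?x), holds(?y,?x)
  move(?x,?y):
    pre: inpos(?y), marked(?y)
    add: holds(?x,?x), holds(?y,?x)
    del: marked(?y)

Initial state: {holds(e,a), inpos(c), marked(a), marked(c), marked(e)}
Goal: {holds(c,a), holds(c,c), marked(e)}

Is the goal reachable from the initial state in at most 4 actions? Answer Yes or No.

Yes

1. tag(e,c)  →  {holds(c,c), holds(e,a), inpos(c), marked(a), marked(c), marked(e)}
2. move(a,c)  →  {holds(a,a), holds(c,a), holds(c,c), holds(e,a), inpos(c), marked(a), marked(e)}
optimal plan length = 2; 2 ≤ 4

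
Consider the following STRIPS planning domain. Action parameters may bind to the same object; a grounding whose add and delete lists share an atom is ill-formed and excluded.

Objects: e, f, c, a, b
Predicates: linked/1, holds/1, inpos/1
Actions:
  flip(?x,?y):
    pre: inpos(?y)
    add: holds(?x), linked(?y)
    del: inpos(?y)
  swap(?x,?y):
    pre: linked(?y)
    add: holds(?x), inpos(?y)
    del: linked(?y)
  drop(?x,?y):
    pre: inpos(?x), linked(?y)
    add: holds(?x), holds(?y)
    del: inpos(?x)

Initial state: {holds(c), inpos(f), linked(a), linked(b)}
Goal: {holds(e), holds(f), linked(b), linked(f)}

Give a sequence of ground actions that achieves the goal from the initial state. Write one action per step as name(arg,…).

1. flip(e,f)  →  {holds(c), holds(e), linked(a), linked(b), linked(f)}
2. swap(f,a)  →  {holds(c), holds(e), holds(f), inpos(a), linked(b), linked(f)}

flip(e,f); swap(f,a)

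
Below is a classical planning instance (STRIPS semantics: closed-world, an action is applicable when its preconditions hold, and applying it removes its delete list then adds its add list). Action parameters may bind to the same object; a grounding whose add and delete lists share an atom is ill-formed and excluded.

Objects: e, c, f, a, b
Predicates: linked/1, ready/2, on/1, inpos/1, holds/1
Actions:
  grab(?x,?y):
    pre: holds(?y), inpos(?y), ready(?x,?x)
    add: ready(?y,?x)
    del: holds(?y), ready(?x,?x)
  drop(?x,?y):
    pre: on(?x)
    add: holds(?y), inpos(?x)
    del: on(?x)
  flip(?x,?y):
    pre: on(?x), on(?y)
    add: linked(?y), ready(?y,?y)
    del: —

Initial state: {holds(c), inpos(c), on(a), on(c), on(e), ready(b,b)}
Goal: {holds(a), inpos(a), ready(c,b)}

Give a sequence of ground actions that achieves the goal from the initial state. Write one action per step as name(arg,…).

grab(b,c); drop(a,a)

1. grab(b,c)  →  {inpos(c), on(a), on(c), on(e), ready(c,b)}
2. drop(a,a)  →  {holds(a), inpos(a), inpos(c), on(c), on(e), ready(c,b)}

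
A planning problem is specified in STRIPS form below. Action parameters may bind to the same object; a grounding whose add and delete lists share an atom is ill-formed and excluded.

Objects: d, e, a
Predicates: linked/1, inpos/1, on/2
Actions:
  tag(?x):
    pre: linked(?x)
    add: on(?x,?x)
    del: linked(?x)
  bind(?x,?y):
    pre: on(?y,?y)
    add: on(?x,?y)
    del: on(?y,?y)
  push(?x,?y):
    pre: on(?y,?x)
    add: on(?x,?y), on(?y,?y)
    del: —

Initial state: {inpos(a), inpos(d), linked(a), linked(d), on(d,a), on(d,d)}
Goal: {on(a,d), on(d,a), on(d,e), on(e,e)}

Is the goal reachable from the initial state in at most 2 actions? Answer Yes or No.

1. bind(e,d)  →  {inpos(a), inpos(d), linked(a), linked(d), on(d,a), on(e,d)}
2. push(d,e)  →  {inpos(a), inpos(d), linked(a), linked(d), on(d,a), on(d,e), on(e,d), on(e,e)}
3. push(a,d)  →  {inpos(a), inpos(d), linked(a), linked(d), on(a,d), on(d,a), on(d,d), on(d,e), on(e,d), on(e,e)}
optimal plan length = 3; 3 > 2

No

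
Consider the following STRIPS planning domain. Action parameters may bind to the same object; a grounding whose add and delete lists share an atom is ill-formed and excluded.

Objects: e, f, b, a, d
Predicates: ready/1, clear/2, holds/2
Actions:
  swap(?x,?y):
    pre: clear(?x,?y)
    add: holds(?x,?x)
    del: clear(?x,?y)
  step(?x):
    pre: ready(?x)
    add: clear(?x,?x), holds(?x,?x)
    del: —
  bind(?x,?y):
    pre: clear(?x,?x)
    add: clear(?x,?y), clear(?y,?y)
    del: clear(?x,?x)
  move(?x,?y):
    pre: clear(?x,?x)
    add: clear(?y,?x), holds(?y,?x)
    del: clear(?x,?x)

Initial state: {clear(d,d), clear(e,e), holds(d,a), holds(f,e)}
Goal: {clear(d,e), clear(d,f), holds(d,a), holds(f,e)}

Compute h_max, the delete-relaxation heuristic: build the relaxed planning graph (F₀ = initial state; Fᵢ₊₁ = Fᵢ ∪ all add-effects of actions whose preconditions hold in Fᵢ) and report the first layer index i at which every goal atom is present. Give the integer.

1

F0 = init (4 atoms)
F1 = F0 ∪ {clear(a,a), clear(a,d), clear(a,e), clear(b,b), clear(b,d), clear(b,e), clear(d,a), clear(d,b), clear(d,e), clear(d,f), clear(e,a), clear(e,b), clear(e,d), clear(e,f), clear(f,d), clear(f,e), clear(f,f), holds(a,d), holds(a,e), holds(b,d), holds(b,e), holds(d,d), holds(d,e), holds(e,d), holds(e,e), holds(f,d)}  (30 atoms)
goal ⊆ F1  ⇒  h_max = 1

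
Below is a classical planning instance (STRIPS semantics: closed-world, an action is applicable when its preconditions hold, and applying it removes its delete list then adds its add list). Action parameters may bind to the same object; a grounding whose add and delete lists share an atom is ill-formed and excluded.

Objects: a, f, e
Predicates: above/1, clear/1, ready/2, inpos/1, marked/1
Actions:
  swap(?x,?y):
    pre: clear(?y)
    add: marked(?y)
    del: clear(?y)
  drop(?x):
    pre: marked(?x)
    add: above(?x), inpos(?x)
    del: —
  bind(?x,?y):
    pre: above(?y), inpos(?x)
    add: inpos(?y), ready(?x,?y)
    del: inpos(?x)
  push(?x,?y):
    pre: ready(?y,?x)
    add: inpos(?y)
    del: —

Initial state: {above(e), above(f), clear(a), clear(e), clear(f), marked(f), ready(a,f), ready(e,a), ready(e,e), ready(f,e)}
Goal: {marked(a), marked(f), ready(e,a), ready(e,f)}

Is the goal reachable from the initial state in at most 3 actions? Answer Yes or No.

1. swap(a,a)  →  {above(e), above(f), clear(e), clear(f), marked(a), marked(f), ready(a,f), ready(e,a), ready(e,e), ready(f,e)}
2. push(a,e)  →  {above(e), above(f), clear(e), clear(f), inpos(e), marked(a), marked(f), ready(a,f), ready(e,a), ready(e,e), ready(f,e)}
3. bind(e,f)  →  {above(e), above(f), clear(e), clear(f), inpos(f), marked(a), marked(f), ready(a,f), ready(e,a), ready(e,e), ready(e,f), ready(f,e)}
optimal plan length = 3; 3 ≤ 3

Yes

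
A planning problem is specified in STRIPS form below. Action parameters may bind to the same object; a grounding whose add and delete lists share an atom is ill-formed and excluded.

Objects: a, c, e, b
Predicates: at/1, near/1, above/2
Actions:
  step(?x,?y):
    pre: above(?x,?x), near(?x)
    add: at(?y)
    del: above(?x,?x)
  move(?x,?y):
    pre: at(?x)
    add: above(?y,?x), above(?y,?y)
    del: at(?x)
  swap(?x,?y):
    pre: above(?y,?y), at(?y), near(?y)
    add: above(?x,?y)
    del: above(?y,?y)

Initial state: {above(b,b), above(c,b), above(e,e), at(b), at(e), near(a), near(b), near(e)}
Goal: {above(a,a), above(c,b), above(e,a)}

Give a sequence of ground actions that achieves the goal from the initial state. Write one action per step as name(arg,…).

1. step(e,a)  →  {above(b,b), above(c,b), at(a), at(b), at(e), near(a), near(b), near(e)}
2. move(a,e)  →  {above(b,b), above(c,b), above(e,a), above(e,e), at(b), at(e), near(a), near(b), near(e)}
3. move(e,a)  →  {above(a,a), above(a,e), above(b,b), above(c,b), above(e,a), above(e,e), at(b), near(a), near(b), near(e)}

step(e,a); move(a,e); move(e,a)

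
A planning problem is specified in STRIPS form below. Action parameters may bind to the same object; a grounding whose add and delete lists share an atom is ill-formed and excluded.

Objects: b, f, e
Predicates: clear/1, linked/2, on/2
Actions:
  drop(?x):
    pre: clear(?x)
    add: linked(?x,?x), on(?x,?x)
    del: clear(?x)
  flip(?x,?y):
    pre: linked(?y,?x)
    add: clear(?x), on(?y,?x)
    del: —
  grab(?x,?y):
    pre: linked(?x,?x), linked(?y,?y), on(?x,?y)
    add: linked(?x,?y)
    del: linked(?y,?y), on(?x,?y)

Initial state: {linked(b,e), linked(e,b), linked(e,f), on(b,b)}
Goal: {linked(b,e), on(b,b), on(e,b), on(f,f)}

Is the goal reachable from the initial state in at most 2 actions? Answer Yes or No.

No

1. flip(b,e)  →  {clear(b), linked(b,e), linked(e,b), linked(e,f), on(b,b), on(e,b)}
2. flip(f,e)  →  {clear(b), clear(f), linked(b,e), linked(e,b), linked(e,f), on(b,b), on(e,b), on(e,f)}
3. drop(f)  →  {clear(b), linked(b,e), linked(e,b), linked(e,f), linked(f,f), on(b,b), on(e,b), on(e,f), on(f,f)}
optimal plan length = 3; 3 > 2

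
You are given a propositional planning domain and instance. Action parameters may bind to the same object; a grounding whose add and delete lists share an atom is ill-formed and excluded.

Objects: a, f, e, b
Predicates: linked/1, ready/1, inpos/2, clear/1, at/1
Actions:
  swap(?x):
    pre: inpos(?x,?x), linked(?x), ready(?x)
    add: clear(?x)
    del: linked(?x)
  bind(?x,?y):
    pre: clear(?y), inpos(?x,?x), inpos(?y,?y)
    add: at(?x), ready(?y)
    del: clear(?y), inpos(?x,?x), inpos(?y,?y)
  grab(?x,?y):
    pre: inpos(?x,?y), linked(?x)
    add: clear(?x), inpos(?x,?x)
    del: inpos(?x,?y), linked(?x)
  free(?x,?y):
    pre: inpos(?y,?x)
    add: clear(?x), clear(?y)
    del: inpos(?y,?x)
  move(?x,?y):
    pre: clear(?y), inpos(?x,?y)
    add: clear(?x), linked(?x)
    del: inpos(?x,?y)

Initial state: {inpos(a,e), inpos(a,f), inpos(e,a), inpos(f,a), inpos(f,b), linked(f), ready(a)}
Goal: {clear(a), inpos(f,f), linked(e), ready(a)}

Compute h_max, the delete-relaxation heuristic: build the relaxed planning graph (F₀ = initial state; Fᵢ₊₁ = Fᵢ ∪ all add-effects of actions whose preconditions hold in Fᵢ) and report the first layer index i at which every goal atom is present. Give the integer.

2

F0 = init (7 atoms)
F1 = F0 ∪ {clear(a), clear(b), clear(e), clear(f), inpos(f,f)}  (12 atoms)
F2 = F1 ∪ {at(f), linked(a), linked(e), ready(f)}  (16 atoms)
goal ⊆ F2  ⇒  h_max = 2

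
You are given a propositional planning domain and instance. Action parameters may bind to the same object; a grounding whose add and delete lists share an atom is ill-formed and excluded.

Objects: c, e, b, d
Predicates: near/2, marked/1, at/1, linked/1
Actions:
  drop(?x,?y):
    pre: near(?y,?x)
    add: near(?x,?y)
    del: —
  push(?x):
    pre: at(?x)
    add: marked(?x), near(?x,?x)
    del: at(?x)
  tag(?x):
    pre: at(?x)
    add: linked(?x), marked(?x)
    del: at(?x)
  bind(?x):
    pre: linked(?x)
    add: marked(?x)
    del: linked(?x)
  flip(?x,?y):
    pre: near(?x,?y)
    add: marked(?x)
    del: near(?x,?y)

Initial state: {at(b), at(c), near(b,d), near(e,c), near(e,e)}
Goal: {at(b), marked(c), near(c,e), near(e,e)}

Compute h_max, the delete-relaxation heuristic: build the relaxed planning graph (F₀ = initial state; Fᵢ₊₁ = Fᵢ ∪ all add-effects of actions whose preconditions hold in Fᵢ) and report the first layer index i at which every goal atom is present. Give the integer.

F0 = init (5 atoms)
F1 = F0 ∪ {linked(b), linked(c), marked(b), marked(c), marked(e), near(b,b), near(c,c), near(c,e), near(d,b)}  (14 atoms)
goal ⊆ F1  ⇒  h_max = 1

1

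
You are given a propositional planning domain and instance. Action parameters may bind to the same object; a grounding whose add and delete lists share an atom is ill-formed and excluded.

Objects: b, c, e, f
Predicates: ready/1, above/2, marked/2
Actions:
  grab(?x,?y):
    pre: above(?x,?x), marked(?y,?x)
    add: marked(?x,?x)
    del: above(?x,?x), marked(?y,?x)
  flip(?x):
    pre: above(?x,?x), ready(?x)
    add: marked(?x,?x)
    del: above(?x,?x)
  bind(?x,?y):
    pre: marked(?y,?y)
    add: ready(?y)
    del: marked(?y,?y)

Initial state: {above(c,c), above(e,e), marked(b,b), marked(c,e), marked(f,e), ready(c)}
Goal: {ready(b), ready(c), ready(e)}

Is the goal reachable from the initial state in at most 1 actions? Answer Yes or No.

No

1. grab(e,c)  →  {above(c,c), marked(b,b), marked(e,e), marked(f,e), ready(c)}
2. bind(b,b)  →  {above(c,c), marked(e,e), marked(f,e), ready(b), ready(c)}
3. bind(b,e)  →  {above(c,c), marked(f,e), ready(b), ready(c), ready(e)}
optimal plan length = 3; 3 > 1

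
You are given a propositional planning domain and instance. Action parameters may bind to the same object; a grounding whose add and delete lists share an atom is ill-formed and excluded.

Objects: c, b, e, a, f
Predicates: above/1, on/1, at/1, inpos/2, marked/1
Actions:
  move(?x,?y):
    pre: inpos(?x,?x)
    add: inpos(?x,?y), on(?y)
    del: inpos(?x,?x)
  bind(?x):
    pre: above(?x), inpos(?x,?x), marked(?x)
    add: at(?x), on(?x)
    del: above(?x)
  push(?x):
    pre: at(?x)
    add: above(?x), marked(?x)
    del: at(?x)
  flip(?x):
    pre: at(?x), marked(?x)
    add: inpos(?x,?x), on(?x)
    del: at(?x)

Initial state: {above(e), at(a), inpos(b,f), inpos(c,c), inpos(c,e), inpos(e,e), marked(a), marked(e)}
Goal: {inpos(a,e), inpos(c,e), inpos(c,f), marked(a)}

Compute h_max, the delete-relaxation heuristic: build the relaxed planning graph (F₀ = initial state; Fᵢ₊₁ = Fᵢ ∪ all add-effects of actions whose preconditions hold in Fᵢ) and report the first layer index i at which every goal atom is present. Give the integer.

F0 = init (8 atoms)
F1 = F0 ∪ {above(a), at(e), inpos(a,a), inpos(c,a), inpos(c,b), inpos(c,f), inpos(e,a), inpos(e,b), inpos(e,c), inpos(e,f), on(a), on(b), on(c), on(e), on(f)}  (23 atoms)
F2 = F1 ∪ {inpos(a,b), inpos(a,c), inpos(a,e), inpos(a,f)}  (27 atoms)
goal ⊆ F2  ⇒  h_max = 2

2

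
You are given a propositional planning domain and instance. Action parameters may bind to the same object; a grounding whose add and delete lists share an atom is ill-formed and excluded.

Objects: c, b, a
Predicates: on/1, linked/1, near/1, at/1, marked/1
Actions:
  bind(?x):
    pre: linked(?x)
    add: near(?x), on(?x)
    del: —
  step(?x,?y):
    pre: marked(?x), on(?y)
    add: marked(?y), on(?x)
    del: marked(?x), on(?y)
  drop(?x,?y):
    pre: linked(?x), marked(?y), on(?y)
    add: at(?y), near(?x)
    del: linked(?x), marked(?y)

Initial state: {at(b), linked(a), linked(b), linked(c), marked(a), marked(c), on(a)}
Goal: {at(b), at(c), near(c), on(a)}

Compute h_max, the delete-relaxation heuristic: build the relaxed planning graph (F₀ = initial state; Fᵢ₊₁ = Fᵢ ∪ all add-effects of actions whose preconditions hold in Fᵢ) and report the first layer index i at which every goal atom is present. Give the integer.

2

F0 = init (7 atoms)
F1 = F0 ∪ {at(a), near(a), near(b), near(c), on(b), on(c)}  (13 atoms)
F2 = F1 ∪ {at(c), marked(b)}  (15 atoms)
goal ⊆ F2  ⇒  h_max = 2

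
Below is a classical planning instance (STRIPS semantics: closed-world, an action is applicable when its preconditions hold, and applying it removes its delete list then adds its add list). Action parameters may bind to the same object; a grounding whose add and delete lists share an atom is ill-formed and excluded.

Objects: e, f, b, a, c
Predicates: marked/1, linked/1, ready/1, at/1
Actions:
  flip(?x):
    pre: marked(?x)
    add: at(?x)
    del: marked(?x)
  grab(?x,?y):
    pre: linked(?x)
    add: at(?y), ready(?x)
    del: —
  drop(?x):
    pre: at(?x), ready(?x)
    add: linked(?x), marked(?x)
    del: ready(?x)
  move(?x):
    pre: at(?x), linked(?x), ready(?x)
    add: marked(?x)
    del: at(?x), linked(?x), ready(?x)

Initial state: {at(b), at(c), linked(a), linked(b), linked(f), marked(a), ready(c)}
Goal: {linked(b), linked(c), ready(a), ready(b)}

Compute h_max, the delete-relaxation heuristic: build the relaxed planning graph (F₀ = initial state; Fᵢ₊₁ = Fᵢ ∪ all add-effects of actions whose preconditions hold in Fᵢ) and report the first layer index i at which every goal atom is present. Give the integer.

F0 = init (7 atoms)
F1 = F0 ∪ {at(a), at(e), at(f), linked(c), marked(c), ready(a), ready(b), ready(f)}  (15 atoms)
goal ⊆ F1  ⇒  h_max = 1

1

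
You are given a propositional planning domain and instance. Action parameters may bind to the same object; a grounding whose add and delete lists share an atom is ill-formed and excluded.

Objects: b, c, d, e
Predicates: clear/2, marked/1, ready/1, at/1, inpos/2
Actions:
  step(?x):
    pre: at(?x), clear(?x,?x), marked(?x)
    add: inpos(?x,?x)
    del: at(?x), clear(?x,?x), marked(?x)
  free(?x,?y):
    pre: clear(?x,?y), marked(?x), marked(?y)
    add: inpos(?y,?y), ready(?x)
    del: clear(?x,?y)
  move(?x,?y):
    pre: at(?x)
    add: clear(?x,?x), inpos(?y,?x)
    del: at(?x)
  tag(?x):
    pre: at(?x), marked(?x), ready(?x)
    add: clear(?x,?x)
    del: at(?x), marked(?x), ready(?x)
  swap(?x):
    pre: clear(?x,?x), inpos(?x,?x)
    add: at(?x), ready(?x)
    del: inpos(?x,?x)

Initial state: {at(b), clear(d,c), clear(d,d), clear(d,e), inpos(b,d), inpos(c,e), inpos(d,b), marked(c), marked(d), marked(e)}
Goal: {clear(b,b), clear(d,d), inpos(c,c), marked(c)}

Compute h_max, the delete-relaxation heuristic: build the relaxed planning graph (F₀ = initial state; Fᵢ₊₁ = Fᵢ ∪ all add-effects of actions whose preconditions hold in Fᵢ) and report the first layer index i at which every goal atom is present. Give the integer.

1

F0 = init (10 atoms)
F1 = F0 ∪ {clear(b,b), inpos(b,b), inpos(c,b), inpos(c,c), inpos(d,d), inpos(e,b), inpos(e,e), ready(d)}  (18 atoms)
goal ⊆ F1  ⇒  h_max = 1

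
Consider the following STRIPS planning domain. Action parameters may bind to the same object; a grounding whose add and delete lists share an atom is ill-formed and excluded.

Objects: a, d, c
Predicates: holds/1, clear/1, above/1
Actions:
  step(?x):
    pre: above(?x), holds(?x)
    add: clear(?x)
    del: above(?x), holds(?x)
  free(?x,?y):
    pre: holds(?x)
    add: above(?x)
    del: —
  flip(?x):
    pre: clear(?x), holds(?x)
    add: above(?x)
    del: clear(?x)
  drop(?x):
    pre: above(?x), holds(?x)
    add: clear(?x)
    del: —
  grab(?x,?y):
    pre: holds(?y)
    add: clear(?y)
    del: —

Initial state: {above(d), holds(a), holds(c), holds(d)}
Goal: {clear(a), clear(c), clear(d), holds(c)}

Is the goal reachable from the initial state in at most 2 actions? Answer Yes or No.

1. step(d)  →  {clear(d), holds(a), holds(c)}
2. grab(a,a)  →  {clear(a), clear(d), holds(a), holds(c)}
3. grab(a,c)  →  {clear(a), clear(c), clear(d), holds(a), holds(c)}
optimal plan length = 3; 3 > 2

No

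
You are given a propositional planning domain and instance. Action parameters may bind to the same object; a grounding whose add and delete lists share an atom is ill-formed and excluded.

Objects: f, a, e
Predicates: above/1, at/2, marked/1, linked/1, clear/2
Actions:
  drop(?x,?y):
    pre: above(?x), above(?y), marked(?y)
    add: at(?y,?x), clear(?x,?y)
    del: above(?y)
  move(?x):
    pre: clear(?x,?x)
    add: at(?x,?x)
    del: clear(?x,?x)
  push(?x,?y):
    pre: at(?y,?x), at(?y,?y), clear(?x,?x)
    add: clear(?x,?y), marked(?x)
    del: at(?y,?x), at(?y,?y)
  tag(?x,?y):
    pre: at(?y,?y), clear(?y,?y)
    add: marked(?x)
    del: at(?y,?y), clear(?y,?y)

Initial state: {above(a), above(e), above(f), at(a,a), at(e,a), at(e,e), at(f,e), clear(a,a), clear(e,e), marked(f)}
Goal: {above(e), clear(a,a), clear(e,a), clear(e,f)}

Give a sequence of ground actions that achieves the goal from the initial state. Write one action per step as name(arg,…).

drop(e,f); push(a,a); drop(e,a)

1. drop(e,f)  →  {above(a), above(e), at(a,a), at(e,a), at(e,e), at(f,e), clear(a,a), clear(e,e), clear(e,f), marked(f)}
2. push(a,a)  →  {above(a), above(e), at(e,a), at(e,e), at(f,e), clear(a,a), clear(e,e), clear(e,f), marked(a), marked(f)}
3. drop(e,a)  →  {above(e), at(a,e), at(e,a), at(e,e), at(f,e), clear(a,a), clear(e,a), clear(e,e), clear(e,f), marked(a), marked(f)}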